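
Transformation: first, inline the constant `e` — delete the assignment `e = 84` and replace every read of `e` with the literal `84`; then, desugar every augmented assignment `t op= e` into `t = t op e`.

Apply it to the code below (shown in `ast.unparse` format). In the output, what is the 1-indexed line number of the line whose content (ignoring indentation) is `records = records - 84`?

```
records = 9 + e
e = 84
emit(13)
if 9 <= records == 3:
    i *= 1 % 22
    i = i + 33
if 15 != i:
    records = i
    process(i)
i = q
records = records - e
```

Transformed code:
records = 9 + 84
emit(13)
if 9 <= records == 3:
    i = i * (1 % 22)
    i = i + 33
if 15 != i:
    records = i
    process(i)
i = q
records = records - 84

10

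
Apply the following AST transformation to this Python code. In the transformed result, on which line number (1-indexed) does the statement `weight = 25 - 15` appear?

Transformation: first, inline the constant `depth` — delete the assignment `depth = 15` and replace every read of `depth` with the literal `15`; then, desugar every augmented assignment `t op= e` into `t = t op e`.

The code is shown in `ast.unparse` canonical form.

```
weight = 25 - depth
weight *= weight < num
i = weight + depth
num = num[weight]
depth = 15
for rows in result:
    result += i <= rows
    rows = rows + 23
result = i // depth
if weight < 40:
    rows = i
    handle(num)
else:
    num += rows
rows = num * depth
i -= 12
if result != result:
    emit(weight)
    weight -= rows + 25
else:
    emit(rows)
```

Transformed code:
weight = 25 - 15
weight = weight * (weight < num)
i = weight + 15
num = num[weight]
for rows in result:
    result = result + (i <= rows)
    rows = rows + 23
result = i // 15
if weight < 40:
    rows = i
    handle(num)
else:
    num = num + rows
rows = num * 15
i = i - 12
if result != result:
    emit(weight)
    weight = weight - (rows + 25)
else:
    emit(rows)

1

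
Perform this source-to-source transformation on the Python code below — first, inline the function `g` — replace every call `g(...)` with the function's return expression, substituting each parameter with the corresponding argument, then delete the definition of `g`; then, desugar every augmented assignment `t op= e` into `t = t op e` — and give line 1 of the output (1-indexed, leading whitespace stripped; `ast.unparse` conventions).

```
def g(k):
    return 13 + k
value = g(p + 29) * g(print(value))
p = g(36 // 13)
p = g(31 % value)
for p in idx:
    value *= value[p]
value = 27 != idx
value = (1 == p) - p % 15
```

value = (13 + (p + 29)) * (13 + print(value))

Transformed code:
value = (13 + (p + 29)) * (13 + print(value))
p = 13 + 36 // 13
p = 13 + 31 % value
for p in idx:
    value = value * value[p]
value = 27 != idx
value = (1 == p) - p % 15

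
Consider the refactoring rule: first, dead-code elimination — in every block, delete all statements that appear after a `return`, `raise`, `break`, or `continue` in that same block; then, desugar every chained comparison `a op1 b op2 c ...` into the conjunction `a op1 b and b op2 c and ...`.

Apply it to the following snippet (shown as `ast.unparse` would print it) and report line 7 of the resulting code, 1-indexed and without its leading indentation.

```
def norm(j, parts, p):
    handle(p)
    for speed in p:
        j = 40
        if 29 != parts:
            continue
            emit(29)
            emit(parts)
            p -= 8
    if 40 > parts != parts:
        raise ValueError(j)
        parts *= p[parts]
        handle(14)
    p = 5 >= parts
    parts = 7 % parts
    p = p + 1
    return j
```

if 40 > parts and parts != parts:

Transformed code:
def norm(j, parts, p):
    handle(p)
    for speed in p:
        j = 40
        if 29 != parts:
            continue
    if 40 > parts and parts != parts:
        raise ValueError(j)
    p = 5 >= parts
    parts = 7 % parts
    p = p + 1
    return j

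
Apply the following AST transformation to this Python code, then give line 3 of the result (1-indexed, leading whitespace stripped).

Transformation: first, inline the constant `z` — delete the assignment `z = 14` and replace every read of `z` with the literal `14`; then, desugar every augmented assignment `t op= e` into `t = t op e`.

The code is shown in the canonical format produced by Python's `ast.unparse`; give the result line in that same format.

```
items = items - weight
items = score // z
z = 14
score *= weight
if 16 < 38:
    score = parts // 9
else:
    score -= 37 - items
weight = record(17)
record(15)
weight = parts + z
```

Transformed code:
items = items - weight
items = score // 14
score = score * weight
if 16 < 38:
    score = parts // 9
else:
    score = score - (37 - items)
weight = record(17)
record(15)
weight = parts + 14

score = score * weight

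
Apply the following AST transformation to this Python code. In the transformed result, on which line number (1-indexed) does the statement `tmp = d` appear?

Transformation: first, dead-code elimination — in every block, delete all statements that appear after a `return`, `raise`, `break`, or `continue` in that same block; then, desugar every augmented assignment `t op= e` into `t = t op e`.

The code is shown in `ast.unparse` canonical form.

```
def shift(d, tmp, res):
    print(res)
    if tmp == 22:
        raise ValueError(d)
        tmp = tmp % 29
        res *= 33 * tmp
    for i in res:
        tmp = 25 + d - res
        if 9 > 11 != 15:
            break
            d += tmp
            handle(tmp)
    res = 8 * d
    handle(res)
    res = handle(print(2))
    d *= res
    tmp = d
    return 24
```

13

Transformed code:
def shift(d, tmp, res):
    print(res)
    if tmp == 22:
        raise ValueError(d)
    for i in res:
        tmp = 25 + d - res
        if 9 > 11 != 15:
            break
    res = 8 * d
    handle(res)
    res = handle(print(2))
    d = d * res
    tmp = d
    return 24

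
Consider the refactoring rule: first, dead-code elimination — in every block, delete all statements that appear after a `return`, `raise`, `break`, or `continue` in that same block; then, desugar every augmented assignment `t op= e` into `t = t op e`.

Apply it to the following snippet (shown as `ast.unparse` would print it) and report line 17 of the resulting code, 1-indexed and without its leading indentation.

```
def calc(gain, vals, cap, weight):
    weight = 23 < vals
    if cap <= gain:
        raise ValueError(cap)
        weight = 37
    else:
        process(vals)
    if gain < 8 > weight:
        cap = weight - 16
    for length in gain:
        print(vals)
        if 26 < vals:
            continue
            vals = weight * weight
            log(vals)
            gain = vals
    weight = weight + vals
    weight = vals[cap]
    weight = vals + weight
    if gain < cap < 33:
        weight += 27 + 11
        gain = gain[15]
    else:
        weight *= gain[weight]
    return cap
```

weight = weight + (27 + 11)

Transformed code:
def calc(gain, vals, cap, weight):
    weight = 23 < vals
    if cap <= gain:
        raise ValueError(cap)
    else:
        process(vals)
    if gain < 8 > weight:
        cap = weight - 16
    for length in gain:
        print(vals)
        if 26 < vals:
            continue
    weight = weight + vals
    weight = vals[cap]
    weight = vals + weight
    if gain < cap < 33:
        weight = weight + (27 + 11)
        gain = gain[15]
    else:
        weight = weight * gain[weight]
    return cap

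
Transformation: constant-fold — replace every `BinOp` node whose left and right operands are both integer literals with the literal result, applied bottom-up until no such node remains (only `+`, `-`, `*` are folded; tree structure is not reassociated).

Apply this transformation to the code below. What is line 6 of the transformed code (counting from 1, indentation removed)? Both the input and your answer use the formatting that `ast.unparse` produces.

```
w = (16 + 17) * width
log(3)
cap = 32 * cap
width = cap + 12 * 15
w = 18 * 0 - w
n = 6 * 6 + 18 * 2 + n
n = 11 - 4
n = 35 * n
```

n = 72 + n

Transformed code:
w = 33 * width
log(3)
cap = 32 * cap
width = cap + 180
w = 0 - w
n = 72 + n
n = 7
n = 35 * n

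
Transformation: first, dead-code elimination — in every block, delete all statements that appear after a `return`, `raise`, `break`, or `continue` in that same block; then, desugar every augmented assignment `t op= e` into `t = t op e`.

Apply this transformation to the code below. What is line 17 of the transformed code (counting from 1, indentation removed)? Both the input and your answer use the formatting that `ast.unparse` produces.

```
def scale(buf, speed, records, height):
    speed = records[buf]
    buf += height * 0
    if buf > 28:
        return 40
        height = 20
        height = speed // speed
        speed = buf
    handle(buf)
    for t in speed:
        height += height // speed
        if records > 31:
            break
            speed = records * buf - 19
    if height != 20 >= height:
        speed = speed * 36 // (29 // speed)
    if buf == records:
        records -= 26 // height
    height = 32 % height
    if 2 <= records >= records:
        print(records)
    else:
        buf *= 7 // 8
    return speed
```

print(records)

Transformed code:
def scale(buf, speed, records, height):
    speed = records[buf]
    buf = buf + height * 0
    if buf > 28:
        return 40
    handle(buf)
    for t in speed:
        height = height + height // speed
        if records > 31:
            break
    if height != 20 >= height:
        speed = speed * 36 // (29 // speed)
    if buf == records:
        records = records - 26 // height
    height = 32 % height
    if 2 <= records >= records:
        print(records)
    else:
        buf = buf * (7 // 8)
    return speed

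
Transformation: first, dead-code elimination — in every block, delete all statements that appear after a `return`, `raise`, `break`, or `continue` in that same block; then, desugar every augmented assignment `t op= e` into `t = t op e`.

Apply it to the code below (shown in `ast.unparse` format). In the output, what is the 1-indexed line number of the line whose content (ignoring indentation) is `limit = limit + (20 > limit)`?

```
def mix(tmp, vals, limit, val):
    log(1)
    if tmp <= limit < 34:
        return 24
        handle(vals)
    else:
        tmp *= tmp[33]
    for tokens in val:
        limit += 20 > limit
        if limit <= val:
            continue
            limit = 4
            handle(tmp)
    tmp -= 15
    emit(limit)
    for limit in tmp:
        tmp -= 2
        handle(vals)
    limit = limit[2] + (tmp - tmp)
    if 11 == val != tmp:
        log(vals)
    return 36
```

Transformed code:
def mix(tmp, vals, limit, val):
    log(1)
    if tmp <= limit < 34:
        return 24
    else:
        tmp = tmp * tmp[33]
    for tokens in val:
        limit = limit + (20 > limit)
        if limit <= val:
            continue
    tmp = tmp - 15
    emit(limit)
    for limit in tmp:
        tmp = tmp - 2
        handle(vals)
    limit = limit[2] + (tmp - tmp)
    if 11 == val != tmp:
        log(vals)
    return 36

8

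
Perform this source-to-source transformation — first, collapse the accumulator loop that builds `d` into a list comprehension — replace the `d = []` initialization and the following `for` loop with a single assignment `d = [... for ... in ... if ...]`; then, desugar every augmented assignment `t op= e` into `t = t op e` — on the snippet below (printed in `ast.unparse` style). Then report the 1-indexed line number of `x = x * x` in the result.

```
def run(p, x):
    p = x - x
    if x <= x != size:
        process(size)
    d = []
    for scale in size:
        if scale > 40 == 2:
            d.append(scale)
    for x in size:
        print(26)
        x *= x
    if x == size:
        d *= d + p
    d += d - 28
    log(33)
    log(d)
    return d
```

Transformed code:
def run(p, x):
    p = x - x
    if x <= x != size:
        process(size)
    d = [scale for scale in size if scale > 40 == 2]
    for x in size:
        print(26)
        x = x * x
    if x == size:
        d = d * (d + p)
    d = d + (d - 28)
    log(33)
    log(d)
    return d

8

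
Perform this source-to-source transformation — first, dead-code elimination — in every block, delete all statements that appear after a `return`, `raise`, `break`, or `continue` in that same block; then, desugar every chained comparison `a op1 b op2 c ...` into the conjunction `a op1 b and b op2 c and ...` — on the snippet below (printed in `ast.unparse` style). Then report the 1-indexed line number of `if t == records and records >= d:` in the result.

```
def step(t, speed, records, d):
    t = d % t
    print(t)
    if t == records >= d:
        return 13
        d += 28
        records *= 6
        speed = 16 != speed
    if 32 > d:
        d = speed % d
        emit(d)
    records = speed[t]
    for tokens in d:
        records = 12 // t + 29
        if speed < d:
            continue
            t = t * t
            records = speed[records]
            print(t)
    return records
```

4

Transformed code:
def step(t, speed, records, d):
    t = d % t
    print(t)
    if t == records and records >= d:
        return 13
    if 32 > d:
        d = speed % d
        emit(d)
    records = speed[t]
    for tokens in d:
        records = 12 // t + 29
        if speed < d:
            continue
    return records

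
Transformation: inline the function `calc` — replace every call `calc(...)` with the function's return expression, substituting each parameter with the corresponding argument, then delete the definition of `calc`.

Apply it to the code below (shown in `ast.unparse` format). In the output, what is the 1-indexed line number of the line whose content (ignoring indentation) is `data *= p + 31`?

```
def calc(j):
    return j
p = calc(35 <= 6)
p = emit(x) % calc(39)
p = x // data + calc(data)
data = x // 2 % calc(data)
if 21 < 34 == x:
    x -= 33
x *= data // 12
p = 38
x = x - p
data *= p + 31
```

10

Transformed code:
p = 35 <= 6
p = emit(x) % 39
p = x // data + data
data = x // 2 % data
if 21 < 34 == x:
    x -= 33
x *= data // 12
p = 38
x = x - p
data *= p + 31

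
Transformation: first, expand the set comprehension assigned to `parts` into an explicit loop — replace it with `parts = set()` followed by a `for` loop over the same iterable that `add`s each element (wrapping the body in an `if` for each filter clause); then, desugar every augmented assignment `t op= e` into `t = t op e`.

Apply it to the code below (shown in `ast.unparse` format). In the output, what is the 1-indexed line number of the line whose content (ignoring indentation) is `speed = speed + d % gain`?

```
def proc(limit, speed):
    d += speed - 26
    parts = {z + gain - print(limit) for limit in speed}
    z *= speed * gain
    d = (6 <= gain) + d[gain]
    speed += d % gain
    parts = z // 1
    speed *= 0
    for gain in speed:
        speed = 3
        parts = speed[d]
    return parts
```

8

Transformed code:
def proc(limit, speed):
    d = d + (speed - 26)
    parts = set()
    for limit in speed:
        parts.add(z + gain - print(limit))
    z = z * (speed * gain)
    d = (6 <= gain) + d[gain]
    speed = speed + d % gain
    parts = z // 1
    speed = speed * 0
    for gain in speed:
        speed = 3
        parts = speed[d]
    return parts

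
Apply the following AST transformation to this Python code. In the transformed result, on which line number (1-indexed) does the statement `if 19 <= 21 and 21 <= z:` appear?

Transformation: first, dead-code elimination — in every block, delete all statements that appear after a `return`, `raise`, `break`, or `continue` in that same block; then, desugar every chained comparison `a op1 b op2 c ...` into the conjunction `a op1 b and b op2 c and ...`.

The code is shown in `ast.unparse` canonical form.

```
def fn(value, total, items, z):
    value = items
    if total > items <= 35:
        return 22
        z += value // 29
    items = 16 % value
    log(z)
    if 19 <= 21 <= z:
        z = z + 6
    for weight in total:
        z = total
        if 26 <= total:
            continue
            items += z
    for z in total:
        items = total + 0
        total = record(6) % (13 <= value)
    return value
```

7

Transformed code:
def fn(value, total, items, z):
    value = items
    if total > items and items <= 35:
        return 22
    items = 16 % value
    log(z)
    if 19 <= 21 and 21 <= z:
        z = z + 6
    for weight in total:
        z = total
        if 26 <= total:
            continue
    for z in total:
        items = total + 0
        total = record(6) % (13 <= value)
    return value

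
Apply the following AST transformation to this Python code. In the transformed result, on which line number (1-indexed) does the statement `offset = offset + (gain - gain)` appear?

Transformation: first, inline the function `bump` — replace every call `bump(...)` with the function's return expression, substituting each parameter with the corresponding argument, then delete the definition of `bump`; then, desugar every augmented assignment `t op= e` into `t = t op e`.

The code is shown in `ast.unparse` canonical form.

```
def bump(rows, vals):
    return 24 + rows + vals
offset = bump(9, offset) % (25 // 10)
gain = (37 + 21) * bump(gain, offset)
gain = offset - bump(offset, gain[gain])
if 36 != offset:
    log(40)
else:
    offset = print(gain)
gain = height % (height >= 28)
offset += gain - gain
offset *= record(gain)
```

Transformed code:
offset = (24 + 9 + offset) % (25 // 10)
gain = (37 + 21) * (24 + gain + offset)
gain = offset - (24 + offset + gain[gain])
if 36 != offset:
    log(40)
else:
    offset = print(gain)
gain = height % (height >= 28)
offset = offset + (gain - gain)
offset = offset * record(gain)

9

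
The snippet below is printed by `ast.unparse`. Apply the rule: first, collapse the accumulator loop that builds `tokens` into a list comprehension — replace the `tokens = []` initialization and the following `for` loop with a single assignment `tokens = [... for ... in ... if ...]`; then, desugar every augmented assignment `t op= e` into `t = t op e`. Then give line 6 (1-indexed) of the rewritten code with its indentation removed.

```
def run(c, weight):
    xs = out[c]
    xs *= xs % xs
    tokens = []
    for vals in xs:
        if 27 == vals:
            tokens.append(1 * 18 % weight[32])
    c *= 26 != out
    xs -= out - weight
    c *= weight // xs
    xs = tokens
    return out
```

Transformed code:
def run(c, weight):
    xs = out[c]
    xs = xs * (xs % xs)
    tokens = [1 * 18 % weight[32] for vals in xs if 27 == vals]
    c = c * (26 != out)
    xs = xs - (out - weight)
    c = c * (weight // xs)
    xs = tokens
    return out

xs = xs - (out - weight)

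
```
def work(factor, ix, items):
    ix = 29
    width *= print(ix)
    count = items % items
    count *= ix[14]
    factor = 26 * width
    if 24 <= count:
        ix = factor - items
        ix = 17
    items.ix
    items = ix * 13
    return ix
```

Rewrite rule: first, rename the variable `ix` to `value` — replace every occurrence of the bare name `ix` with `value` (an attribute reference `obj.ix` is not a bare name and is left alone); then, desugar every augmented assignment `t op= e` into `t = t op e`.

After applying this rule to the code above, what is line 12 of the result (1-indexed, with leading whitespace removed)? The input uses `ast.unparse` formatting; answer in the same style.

Transformed code:
def work(factor, value, items):
    value = 29
    width = width * print(value)
    count = items % items
    count = count * value[14]
    factor = 26 * width
    if 24 <= count:
        value = factor - items
        value = 17
    items.ix
    items = value * 13
    return value

return value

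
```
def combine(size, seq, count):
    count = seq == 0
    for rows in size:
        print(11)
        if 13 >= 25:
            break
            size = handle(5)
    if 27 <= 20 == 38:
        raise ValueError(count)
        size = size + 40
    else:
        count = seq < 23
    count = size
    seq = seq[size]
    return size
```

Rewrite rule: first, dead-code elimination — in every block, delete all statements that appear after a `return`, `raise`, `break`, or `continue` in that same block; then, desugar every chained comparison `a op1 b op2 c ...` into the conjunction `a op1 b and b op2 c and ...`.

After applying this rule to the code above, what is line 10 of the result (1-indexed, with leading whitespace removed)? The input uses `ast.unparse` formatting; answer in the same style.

count = seq < 23

Transformed code:
def combine(size, seq, count):
    count = seq == 0
    for rows in size:
        print(11)
        if 13 >= 25:
            break
    if 27 <= 20 and 20 == 38:
        raise ValueError(count)
    else:
        count = seq < 23
    count = size
    seq = seq[size]
    return size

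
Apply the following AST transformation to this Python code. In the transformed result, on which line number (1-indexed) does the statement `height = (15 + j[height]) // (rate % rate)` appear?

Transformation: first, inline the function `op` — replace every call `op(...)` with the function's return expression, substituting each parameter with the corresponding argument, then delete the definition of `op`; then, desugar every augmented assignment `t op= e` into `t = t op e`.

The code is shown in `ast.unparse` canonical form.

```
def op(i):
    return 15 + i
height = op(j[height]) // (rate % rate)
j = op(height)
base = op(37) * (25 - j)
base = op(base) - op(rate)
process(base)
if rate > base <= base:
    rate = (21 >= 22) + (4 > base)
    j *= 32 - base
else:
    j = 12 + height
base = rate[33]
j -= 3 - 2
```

1

Transformed code:
height = (15 + j[height]) // (rate % rate)
j = 15 + height
base = (15 + 37) * (25 - j)
base = 15 + base - (15 + rate)
process(base)
if rate > base <= base:
    rate = (21 >= 22) + (4 > base)
    j = j * (32 - base)
else:
    j = 12 + height
base = rate[33]
j = j - (3 - 2)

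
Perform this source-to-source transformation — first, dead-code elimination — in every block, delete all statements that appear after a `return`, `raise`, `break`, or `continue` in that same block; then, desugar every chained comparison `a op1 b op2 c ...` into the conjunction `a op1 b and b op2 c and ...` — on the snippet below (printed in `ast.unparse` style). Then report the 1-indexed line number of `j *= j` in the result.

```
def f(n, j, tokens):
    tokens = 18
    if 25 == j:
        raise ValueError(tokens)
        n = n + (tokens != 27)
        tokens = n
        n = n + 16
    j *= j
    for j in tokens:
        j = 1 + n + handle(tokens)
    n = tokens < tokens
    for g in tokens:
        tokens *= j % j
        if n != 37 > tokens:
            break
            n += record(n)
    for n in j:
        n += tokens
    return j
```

5

Transformed code:
def f(n, j, tokens):
    tokens = 18
    if 25 == j:
        raise ValueError(tokens)
    j *= j
    for j in tokens:
        j = 1 + n + handle(tokens)
    n = tokens < tokens
    for g in tokens:
        tokens *= j % j
        if n != 37 and 37 > tokens:
            break
    for n in j:
        n += tokens
    return j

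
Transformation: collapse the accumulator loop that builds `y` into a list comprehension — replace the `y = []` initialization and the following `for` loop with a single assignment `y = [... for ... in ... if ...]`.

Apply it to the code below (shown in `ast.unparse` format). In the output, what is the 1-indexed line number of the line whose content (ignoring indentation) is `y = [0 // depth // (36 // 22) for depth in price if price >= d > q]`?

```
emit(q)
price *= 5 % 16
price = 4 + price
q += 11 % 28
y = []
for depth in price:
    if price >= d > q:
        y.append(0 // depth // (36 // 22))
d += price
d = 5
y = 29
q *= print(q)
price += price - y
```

Transformed code:
emit(q)
price *= 5 % 16
price = 4 + price
q += 11 % 28
y = [0 // depth // (36 // 22) for depth in price if price >= d > q]
d += price
d = 5
y = 29
q *= print(q)
price += price - y

5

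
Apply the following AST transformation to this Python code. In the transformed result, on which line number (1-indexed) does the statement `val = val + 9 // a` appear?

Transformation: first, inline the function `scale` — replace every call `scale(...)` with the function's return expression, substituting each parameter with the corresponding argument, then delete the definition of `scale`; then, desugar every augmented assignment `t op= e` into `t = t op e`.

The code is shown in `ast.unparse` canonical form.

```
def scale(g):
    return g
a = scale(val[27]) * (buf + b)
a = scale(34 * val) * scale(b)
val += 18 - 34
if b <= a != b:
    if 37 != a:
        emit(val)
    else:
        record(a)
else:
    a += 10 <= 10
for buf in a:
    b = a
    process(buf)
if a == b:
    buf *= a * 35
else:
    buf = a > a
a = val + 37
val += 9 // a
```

Transformed code:
a = val[27] * (buf + b)
a = 34 * val * b
val = val + (18 - 34)
if b <= a != b:
    if 37 != a:
        emit(val)
    else:
        record(a)
else:
    a = a + (10 <= 10)
for buf in a:
    b = a
    process(buf)
if a == b:
    buf = buf * (a * 35)
else:
    buf = a > a
a = val + 37
val = val + 9 // a

19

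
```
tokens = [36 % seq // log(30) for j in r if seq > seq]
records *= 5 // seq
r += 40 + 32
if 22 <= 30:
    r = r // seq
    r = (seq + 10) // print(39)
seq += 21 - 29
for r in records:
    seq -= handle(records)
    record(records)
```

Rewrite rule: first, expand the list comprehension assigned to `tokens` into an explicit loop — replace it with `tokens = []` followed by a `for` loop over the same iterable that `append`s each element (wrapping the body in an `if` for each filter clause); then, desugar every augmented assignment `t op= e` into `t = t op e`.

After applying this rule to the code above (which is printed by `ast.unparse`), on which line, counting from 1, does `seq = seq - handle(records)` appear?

12

Transformed code:
tokens = []
for j in r:
    if seq > seq:
        tokens.append(36 % seq // log(30))
records = records * (5 // seq)
r = r + (40 + 32)
if 22 <= 30:
    r = r // seq
    r = (seq + 10) // print(39)
seq = seq + (21 - 29)
for r in records:
    seq = seq - handle(records)
    record(records)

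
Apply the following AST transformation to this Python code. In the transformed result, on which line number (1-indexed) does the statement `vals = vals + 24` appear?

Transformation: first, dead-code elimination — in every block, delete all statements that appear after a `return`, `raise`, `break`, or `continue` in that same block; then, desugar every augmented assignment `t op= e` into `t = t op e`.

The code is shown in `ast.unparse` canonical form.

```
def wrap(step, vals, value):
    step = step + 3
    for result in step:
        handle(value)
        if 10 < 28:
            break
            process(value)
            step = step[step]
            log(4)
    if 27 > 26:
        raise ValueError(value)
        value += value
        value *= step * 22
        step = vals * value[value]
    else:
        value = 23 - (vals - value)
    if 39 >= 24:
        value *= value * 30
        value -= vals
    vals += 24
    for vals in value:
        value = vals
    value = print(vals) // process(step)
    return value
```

Transformed code:
def wrap(step, vals, value):
    step = step + 3
    for result in step:
        handle(value)
        if 10 < 28:
            break
    if 27 > 26:
        raise ValueError(value)
    else:
        value = 23 - (vals - value)
    if 39 >= 24:
        value = value * (value * 30)
        value = value - vals
    vals = vals + 24
    for vals in value:
        value = vals
    value = print(vals) // process(step)
    return value

14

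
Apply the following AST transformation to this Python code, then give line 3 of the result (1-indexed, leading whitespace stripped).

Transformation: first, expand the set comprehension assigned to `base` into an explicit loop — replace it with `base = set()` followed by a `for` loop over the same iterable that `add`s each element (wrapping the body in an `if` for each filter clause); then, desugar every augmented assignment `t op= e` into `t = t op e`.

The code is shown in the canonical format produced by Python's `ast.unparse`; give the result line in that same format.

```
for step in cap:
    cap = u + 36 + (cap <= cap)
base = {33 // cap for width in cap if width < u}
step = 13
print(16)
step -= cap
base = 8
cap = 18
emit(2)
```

Transformed code:
for step in cap:
    cap = u + 36 + (cap <= cap)
base = set()
for width in cap:
    if width < u:
        base.add(33 // cap)
step = 13
print(16)
step = step - cap
base = 8
cap = 18
emit(2)

base = set()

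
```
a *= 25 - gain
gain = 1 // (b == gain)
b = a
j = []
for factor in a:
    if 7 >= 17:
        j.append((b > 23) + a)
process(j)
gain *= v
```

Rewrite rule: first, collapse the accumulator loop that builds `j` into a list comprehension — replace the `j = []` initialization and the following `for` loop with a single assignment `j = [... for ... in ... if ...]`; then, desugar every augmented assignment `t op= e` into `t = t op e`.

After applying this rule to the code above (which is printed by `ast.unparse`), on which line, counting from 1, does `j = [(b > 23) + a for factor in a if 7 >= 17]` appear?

4

Transformed code:
a = a * (25 - gain)
gain = 1 // (b == gain)
b = a
j = [(b > 23) + a for factor in a if 7 >= 17]
process(j)
gain = gain * v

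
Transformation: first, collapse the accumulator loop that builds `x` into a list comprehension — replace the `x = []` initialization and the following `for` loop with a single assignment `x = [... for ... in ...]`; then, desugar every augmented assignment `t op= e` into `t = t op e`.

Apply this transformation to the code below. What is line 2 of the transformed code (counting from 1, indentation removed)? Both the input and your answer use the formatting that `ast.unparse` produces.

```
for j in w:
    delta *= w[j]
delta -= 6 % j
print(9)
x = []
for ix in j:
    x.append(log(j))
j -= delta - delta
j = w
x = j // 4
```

delta = delta * w[j]

Transformed code:
for j in w:
    delta = delta * w[j]
delta = delta - 6 % j
print(9)
x = [log(j) for ix in j]
j = j - (delta - delta)
j = w
x = j // 4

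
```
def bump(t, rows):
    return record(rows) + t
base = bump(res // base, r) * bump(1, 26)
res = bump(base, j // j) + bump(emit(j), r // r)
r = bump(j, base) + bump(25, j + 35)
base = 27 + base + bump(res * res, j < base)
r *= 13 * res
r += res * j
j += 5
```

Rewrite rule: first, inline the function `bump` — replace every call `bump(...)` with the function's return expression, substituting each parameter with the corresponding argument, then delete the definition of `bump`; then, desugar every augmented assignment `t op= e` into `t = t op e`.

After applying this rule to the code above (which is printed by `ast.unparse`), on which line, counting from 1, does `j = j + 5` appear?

7

Transformed code:
base = (record(r) + res // base) * (record(26) + 1)
res = record(j // j) + base + (record(r // r) + emit(j))
r = record(base) + j + (record(j + 35) + 25)
base = 27 + base + (record(j < base) + res * res)
r = r * (13 * res)
r = r + res * j
j = j + 5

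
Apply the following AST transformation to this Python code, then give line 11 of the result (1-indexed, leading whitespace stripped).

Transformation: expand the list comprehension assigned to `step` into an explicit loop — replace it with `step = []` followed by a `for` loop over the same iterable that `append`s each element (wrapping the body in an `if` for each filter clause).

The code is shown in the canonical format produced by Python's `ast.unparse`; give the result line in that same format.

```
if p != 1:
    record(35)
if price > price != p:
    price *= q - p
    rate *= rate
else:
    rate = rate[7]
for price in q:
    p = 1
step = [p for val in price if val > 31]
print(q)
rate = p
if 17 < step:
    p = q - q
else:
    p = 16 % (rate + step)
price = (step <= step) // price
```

for val in price:

Transformed code:
if p != 1:
    record(35)
if price > price != p:
    price *= q - p
    rate *= rate
else:
    rate = rate[7]
for price in q:
    p = 1
step = []
for val in price:
    if val > 31:
        step.append(p)
print(q)
rate = p
if 17 < step:
    p = q - q
else:
    p = 16 % (rate + step)
price = (step <= step) // price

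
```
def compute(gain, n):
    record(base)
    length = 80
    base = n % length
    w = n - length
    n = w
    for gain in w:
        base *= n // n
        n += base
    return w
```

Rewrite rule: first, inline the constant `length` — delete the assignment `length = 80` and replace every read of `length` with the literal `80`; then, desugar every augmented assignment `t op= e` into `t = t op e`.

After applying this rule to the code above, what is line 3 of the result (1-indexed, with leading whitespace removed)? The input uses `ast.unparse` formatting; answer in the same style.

Transformed code:
def compute(gain, n):
    record(base)
    base = n % 80
    w = n - 80
    n = w
    for gain in w:
        base = base * (n // n)
        n = n + base
    return w

base = n % 80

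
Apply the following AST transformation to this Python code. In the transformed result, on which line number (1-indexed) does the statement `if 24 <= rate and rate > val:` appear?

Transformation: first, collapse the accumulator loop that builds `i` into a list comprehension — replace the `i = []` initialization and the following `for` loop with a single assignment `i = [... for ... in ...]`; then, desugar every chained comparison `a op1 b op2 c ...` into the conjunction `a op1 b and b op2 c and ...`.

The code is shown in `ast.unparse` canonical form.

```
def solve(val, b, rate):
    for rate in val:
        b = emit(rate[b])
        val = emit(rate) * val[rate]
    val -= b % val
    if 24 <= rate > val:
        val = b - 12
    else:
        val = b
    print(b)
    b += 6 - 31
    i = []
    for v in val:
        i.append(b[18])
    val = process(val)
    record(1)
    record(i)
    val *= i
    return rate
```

6

Transformed code:
def solve(val, b, rate):
    for rate in val:
        b = emit(rate[b])
        val = emit(rate) * val[rate]
    val -= b % val
    if 24 <= rate and rate > val:
        val = b - 12
    else:
        val = b
    print(b)
    b += 6 - 31
    i = [b[18] for v in val]
    val = process(val)
    record(1)
    record(i)
    val *= i
    return rate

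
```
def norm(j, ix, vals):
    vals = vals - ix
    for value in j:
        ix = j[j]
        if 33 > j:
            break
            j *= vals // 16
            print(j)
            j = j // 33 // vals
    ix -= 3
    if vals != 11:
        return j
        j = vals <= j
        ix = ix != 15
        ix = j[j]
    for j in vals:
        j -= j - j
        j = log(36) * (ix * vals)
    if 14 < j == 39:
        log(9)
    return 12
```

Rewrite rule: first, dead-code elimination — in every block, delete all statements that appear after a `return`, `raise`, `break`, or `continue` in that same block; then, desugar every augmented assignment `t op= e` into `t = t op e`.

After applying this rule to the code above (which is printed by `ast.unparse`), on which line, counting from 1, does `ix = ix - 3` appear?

7

Transformed code:
def norm(j, ix, vals):
    vals = vals - ix
    for value in j:
        ix = j[j]
        if 33 > j:
            break
    ix = ix - 3
    if vals != 11:
        return j
    for j in vals:
        j = j - (j - j)
        j = log(36) * (ix * vals)
    if 14 < j == 39:
        log(9)
    return 12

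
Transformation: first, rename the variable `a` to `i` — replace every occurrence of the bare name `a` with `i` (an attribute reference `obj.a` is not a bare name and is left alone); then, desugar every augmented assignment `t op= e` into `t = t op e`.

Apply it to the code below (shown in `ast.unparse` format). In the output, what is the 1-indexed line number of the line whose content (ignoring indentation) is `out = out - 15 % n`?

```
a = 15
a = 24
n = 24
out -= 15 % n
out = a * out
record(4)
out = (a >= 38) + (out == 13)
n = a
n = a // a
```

Transformed code:
i = 15
i = 24
n = 24
out = out - 15 % n
out = i * out
record(4)
out = (i >= 38) + (out == 13)
n = i
n = i // i

4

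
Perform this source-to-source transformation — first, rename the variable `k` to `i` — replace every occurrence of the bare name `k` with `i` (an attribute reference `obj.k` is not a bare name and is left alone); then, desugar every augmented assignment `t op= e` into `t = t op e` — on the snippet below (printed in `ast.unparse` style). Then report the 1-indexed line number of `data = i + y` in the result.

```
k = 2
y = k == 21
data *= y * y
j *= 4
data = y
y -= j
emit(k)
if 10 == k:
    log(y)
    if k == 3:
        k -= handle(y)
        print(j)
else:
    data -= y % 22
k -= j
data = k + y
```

16

Transformed code:
i = 2
y = i == 21
data = data * (y * y)
j = j * 4
data = y
y = y - j
emit(i)
if 10 == i:
    log(y)
    if i == 3:
        i = i - handle(y)
        print(j)
else:
    data = data - y % 22
i = i - j
data = i + y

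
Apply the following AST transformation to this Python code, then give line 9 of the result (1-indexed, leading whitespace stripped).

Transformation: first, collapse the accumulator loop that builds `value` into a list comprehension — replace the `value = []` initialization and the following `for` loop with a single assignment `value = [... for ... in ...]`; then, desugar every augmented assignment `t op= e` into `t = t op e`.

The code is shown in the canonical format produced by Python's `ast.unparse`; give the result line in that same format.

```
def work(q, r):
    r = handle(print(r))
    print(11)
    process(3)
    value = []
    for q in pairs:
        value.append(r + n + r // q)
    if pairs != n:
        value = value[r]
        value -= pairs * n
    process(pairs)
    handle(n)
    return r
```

process(pairs)

Transformed code:
def work(q, r):
    r = handle(print(r))
    print(11)
    process(3)
    value = [r + n + r // q for q in pairs]
    if pairs != n:
        value = value[r]
        value = value - pairs * n
    process(pairs)
    handle(n)
    return r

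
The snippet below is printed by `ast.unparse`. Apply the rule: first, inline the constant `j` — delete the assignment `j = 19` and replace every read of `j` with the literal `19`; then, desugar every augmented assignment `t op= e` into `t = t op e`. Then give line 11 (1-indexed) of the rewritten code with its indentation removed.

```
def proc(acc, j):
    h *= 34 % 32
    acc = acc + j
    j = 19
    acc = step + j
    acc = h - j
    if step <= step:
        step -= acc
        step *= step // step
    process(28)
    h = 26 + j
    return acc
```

return acc

Transformed code:
def proc(acc, j):
    h = h * (34 % 32)
    acc = acc + 19
    acc = step + 19
    acc = h - 19
    if step <= step:
        step = step - acc
        step = step * (step // step)
    process(28)
    h = 26 + 19
    return acc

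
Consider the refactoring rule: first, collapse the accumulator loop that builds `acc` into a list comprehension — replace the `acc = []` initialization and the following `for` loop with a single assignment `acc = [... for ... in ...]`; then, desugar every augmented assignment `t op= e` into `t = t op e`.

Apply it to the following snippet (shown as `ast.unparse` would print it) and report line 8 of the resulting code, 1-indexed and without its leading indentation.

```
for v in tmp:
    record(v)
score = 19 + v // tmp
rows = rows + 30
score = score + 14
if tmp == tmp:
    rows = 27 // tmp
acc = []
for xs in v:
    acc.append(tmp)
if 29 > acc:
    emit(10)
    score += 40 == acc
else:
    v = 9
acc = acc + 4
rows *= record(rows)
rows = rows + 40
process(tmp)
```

acc = [tmp for xs in v]

Transformed code:
for v in tmp:
    record(v)
score = 19 + v // tmp
rows = rows + 30
score = score + 14
if tmp == tmp:
    rows = 27 // tmp
acc = [tmp for xs in v]
if 29 > acc:
    emit(10)
    score = score + (40 == acc)
else:
    v = 9
acc = acc + 4
rows = rows * record(rows)
rows = rows + 40
process(tmp)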